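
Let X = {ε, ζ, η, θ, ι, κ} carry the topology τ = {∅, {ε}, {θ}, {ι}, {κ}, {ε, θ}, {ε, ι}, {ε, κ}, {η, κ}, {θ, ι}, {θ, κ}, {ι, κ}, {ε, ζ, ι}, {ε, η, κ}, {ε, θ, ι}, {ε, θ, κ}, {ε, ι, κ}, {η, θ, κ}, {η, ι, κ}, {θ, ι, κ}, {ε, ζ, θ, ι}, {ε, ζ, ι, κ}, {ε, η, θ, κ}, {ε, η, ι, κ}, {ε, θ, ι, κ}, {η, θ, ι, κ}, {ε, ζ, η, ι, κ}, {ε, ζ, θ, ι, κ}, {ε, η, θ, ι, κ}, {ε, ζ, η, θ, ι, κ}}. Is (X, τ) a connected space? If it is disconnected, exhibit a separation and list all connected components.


(X, τ) is disconnected; components = [{θ}, {η, κ}, {ε, ζ, ι}].

Find clopen sets (U ∈ τ with X ∖ U ∈ τ):
  U = ∅, X ∖ U = {ε, ζ, η, θ, ι, κ} — both open, so U is clopen.
  U = {θ}, X ∖ U = {ε, ζ, η, ι, κ} — both open, so U is clopen.
  U = {η, κ}, X ∖ U = {ε, ζ, θ, ι} — both open, so U is clopen.
  U = {ε, ζ, ι}, X ∖ U = {η, θ, κ} — both open, so U is clopen.
  U = {η, θ, κ}, X ∖ U = {ε, ζ, ι} — both open, so U is clopen.
  U = {ε, ζ, θ, ι}, X ∖ U = {η, κ} — both open, so U is clopen.
  U = {ε, ζ, η, ι, κ}, X ∖ U = {θ} — both open, so U is clopen.
  U = {ε, ζ, η, θ, ι, κ}, X ∖ U = ∅ — both open, so U is clopen.
Nontrivial clopen(s) exist: e.g. {ε, ζ, ι}. So (X, τ) is disconnected.
Compute connected components by grouping points that agree on all clopens:
  component: {θ}
  component: {η, κ}
  component: {ε, ζ, ι}


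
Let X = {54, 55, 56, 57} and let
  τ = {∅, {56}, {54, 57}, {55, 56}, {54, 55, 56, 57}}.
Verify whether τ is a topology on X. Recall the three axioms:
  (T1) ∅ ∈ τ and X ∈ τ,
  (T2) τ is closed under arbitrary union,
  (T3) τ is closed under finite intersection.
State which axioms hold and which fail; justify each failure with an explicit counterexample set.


τ is NOT a topology on X.

Axiom (T1): ∅ ∈ τ? Yes; X ∈ τ? Yes.
Axiom (T2/T3): check pairwise unions and intersections of members of τ.
Counterexample for (T2): {56} ∪ {54, 57} = {54, 56, 57} ∉ τ. Therefore τ is NOT a topology.


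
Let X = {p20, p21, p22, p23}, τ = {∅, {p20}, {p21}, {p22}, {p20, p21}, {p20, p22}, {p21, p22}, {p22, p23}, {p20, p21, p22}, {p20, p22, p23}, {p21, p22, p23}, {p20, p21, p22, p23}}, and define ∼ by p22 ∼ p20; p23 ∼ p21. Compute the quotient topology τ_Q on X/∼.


X/∼ = {[p20=p22], [p21=p23]}; |τ_Q| = 3.

Equivalence classes: [p20=p22], [p21=p23].
Quotient map π: X → X/∼ sends p20 ↦ [p20=p22], p21 ↦ [p21=p23], p22 ↦ [p20=p22], p23 ↦ [p21=p23].
For each subset V ⊆ X/∼, compute π^{-1}(V) ⊆ X and check whether π^{-1}(V) ∈ τ. V is open in τ_Q iff π^{-1}(V) ∈ τ.
  V = {}: π^{-1}(V) = ∅ ∈ τ ✓.
  V = {[p20=p22]}: π^{-1}(V) = {p20, p22} ∈ τ ✓.
  V = {[p21=p23]}: π^{-1}(V) = {p21, p23} ∉ τ ✗.
  V = {[p20=p22], [p21=p23]}: π^{-1}(V) = {p20, p21, p22, p23} ∈ τ ✓.
Open sets in the quotient: τ_Q = {{}, {[p20=p22]}, {[p20=p22], [p21=p23]}} (3 elements).


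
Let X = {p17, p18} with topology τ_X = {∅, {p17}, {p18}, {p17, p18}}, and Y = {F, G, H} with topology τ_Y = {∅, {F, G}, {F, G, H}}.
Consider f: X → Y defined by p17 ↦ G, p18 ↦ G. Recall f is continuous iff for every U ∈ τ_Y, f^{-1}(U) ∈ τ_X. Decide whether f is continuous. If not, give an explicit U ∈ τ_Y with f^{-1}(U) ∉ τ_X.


f IS continuous.

Compute f^{-1}(U) for each U ∈ τ_Y:
  U = ∅: f^{-1}(U) = ∅ ∈ τ_X ✓.
  U = {F, G}: f^{-1}(U) = {p17, p18} ∈ τ_X ✓.
  U = {F, G, H}: f^{-1}(U) = {p17, p18} ∈ τ_X ✓.
Every preimage lies in τ_X, so f IS continuous.


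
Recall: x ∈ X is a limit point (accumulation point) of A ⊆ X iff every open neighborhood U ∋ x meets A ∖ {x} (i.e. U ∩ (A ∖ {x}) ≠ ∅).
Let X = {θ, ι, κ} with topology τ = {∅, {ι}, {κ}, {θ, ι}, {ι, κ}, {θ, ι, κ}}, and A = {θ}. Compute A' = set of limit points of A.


A' = ∅

For each x ∈ X, list the open sets U ∈ τ with x ∈ U, then check whether U ∩ (A ∖ {x}) ≠ ∅ for every such U.
  x = θ: open {θ, ι} ∋ x has {θ, ι} ∩ (A ∖ {θ}) = ∅, so x is NOT a limit point.
  x = ι: open {ι} ∋ x has {ι} ∩ (A ∖ {ι}) = ∅, so x is NOT a limit point.
  x = κ: open {κ} ∋ x has {κ} ∩ (A ∖ {κ}) = ∅, so x is NOT a limit point.
Collecting: A' = ∅.


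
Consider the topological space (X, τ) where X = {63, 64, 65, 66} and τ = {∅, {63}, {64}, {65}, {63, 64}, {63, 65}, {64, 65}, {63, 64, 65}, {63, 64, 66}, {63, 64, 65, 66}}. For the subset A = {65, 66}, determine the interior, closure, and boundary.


int(A) = {65}, cl(A) = {65, 66}, ∂A = {66}.

Closed sets in (X, τ) are complements of opens:
  closed(X, τ) = {∅, {65}, {66}, {63, 66}, {64, 66}, {65, 66}, {63, 64, 66}, {63, 65, 66}, {64, 65, 66}, {63, 64, 65, 66}}.
int(A) = ⋃ {U ∈ τ : U ⊆ A}. Opens contained in A: ∅, {65}.
Taking the union of these: int(A) = {65}.
cl(A) = ⋂ {C closed : A ⊆ C}. Closed sets containing A: {65, 66}, {63, 65, 66}, {64, 65, 66}, {63, 64, 65, 66}.
Intersecting these: cl(A) = {65, 66}.
∂A = cl(A) ∖ int(A) = {65, 66} ∖ {65} = {66}.


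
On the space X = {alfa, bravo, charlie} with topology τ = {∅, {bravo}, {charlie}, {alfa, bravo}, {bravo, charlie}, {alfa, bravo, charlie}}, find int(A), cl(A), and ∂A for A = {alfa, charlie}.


int(A) = {charlie}, cl(A) = {alfa, charlie}, ∂A = {alfa}.

Closed sets in (X, τ) are complements of opens:
  closed(X, τ) = {∅, {alfa}, {charlie}, {alfa, bravo}, {alfa, charlie}, {alfa, bravo, charlie}}.
int(A) = ⋃ {U ∈ τ : U ⊆ A}. Opens contained in A: ∅, {charlie}.
Taking the union of these: int(A) = {charlie}.
cl(A) = ⋂ {C closed : A ⊆ C}. Closed sets containing A: {alfa, charlie}, {alfa, bravo, charlie}.
Intersecting these: cl(A) = {alfa, charlie}.
∂A = cl(A) ∖ int(A) = {alfa, charlie} ∖ {charlie} = {alfa}.


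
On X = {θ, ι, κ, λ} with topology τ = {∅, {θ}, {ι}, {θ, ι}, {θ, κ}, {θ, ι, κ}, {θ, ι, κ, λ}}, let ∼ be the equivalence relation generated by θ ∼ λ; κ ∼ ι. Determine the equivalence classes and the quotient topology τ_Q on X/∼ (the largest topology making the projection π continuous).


X/∼ = {[θ=λ], [ι=κ]}; |τ_Q| = 2.

Equivalence classes: [θ=λ], [ι=κ].
Quotient map π: X → X/∼ sends θ ↦ [θ=λ], ι ↦ [ι=κ], κ ↦ [ι=κ], λ ↦ [θ=λ].
For each subset V ⊆ X/∼, compute π^{-1}(V) ⊆ X and check whether π^{-1}(V) ∈ τ. V is open in τ_Q iff π^{-1}(V) ∈ τ.
  V = {}: π^{-1}(V) = ∅ ∈ τ ✓.
  V = {[θ=λ]}: π^{-1}(V) = {θ, λ} ∉ τ ✗.
  V = {[ι=κ]}: π^{-1}(V) = {ι, κ} ∉ τ ✗.
  V = {[θ=λ], [ι=κ]}: π^{-1}(V) = {θ, ι, κ, λ} ∈ τ ✓.
Open sets in the quotient: τ_Q = {{}, {[θ=λ], [ι=κ]}} (2 elements).


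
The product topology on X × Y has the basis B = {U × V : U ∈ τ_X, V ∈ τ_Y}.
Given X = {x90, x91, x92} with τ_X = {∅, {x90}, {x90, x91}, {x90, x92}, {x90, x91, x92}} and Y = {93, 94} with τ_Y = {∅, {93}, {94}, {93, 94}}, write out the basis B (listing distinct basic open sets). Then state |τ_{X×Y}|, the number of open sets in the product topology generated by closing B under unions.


Basis B = {∅ × ∅, {x90} × {93}, {x90} × {94}, {x90} × {93, 94}, {x90, x91} × {93}, {x90, x92} × {93}, {x90, x91} × {94}, {x90, x92} × {94}, {x90, x91, x92} × {93}, {x90, x91, x92} × {94}, {x90, x91} × {93, 94}, {x90, x92} × {93, 94}, {x90, x91, x92} × {93, 94}}; |τ_{X×Y}| = 25.

Enumerate products U × V with U ∈ τ_X, V ∈ τ_Y (deduplicated):
  ∅ × ∅ = {} (∅)
  {x90} × {93} = {(x90,93)}
  {x90} × {94} = {(x90,94)}
  {x90} × {93, 94} = {(x90,93), (x90,94)}
  {x90, x91} × {93} = {(x90,93), (x91,93)}
  {x90, x92} × {93} = {(x90,93), (x92,93)}
  {x90, x91} × {94} = {(x90,94), (x91,94)}
  {x90, x92} × {94} = {(x90,94), (x92,94)}
  {x90, x91, x92} × {93} = {(x90,93), (x91,93), (x92,93)}
  {x90, x91, x92} × {94} = {(x90,94), (x91,94), (x92,94)}
  {x90, x91} × {93, 94} = {(x90,93), (x90,94), (x91,93), (x91,94)}
  {x90, x92} × {93, 94} = {(x90,93), (x90,94), (x92,93), (x92,94)}
  {x90, x91, x92} × {93, 94} = {(x90,93), (x90,94), (x91,93), (x91,94), (x92,93), (x92,94)}
These 13 distinct sets form the basis B.
Close under arbitrary unions to get τ_{X×Y}; counting gives |τ_{X×Y}| = 25.


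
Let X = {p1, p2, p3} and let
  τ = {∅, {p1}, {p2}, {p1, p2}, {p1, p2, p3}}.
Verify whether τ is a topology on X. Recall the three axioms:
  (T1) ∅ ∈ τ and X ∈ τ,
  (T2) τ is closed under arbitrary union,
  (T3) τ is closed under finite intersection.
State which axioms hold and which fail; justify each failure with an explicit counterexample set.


τ IS a topology on X.

Axiom (T1): ∅ ∈ τ? Yes; X ∈ τ? Yes.
Axiom (T2/T3): check pairwise unions and intersections of members of τ.
All pairwise intersections and unions checked — each lies in τ. Therefore τ satisfies (T1), (T2), (T3): it IS a topology on X.


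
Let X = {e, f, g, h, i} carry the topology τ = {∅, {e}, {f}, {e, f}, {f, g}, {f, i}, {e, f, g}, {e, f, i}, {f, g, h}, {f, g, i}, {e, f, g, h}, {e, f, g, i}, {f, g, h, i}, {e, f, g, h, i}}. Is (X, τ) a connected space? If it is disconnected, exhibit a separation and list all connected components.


(X, τ) is disconnected; components = [{e}, {f, g, h, i}].

Find clopen sets (U ∈ τ with X ∖ U ∈ τ):
  U = ∅, X ∖ U = {e, f, g, h, i} — both open, so U is clopen.
  U = {e}, X ∖ U = {f, g, h, i} — both open, so U is clopen.
  U = {f, g, h, i}, X ∖ U = {e} — both open, so U is clopen.
  U = {e, f, g, h, i}, X ∖ U = ∅ — both open, so U is clopen.
Nontrivial clopen(s) exist: e.g. {e}. So (X, τ) is disconnected.
Compute connected components by grouping points that agree on all clopens:
  component: {e}
  component: {f, g, h, i}


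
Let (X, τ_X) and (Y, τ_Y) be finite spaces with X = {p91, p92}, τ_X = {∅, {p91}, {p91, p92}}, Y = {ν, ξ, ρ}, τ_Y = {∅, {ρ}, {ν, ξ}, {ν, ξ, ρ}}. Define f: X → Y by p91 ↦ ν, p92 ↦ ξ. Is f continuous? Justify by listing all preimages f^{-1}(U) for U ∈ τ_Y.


f IS continuous.

Compute f^{-1}(U) for each U ∈ τ_Y:
  U = ∅: f^{-1}(U) = ∅ ∈ τ_X ✓.
  U = {ρ}: f^{-1}(U) = ∅ ∈ τ_X ✓.
  U = {ν, ξ}: f^{-1}(U) = {p91, p92} ∈ τ_X ✓.
  U = {ν, ξ, ρ}: f^{-1}(U) = {p91, p92} ∈ τ_X ✓.
Every preimage lies in τ_X, so f IS continuous.


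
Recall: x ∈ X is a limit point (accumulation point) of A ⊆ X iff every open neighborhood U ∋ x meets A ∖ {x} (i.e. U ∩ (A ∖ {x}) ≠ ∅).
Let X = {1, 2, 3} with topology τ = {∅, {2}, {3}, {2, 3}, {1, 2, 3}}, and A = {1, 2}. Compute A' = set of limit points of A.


A' = {1}

For each x ∈ X, list the open sets U ∈ τ with x ∈ U, then check whether U ∩ (A ∖ {x}) ≠ ∅ for every such U.
  x = 1: opens ∋ x are {1, 2, 3}; each meets A ∖ {1}, so x IS a limit point.
  x = 2: open {2} ∋ x has {2} ∩ (A ∖ {2}) = ∅, so x is NOT a limit point.
  x = 3: open {3} ∋ x has {3} ∩ (A ∖ {3}) = ∅, so x is NOT a limit point.
Collecting: A' = {1}.


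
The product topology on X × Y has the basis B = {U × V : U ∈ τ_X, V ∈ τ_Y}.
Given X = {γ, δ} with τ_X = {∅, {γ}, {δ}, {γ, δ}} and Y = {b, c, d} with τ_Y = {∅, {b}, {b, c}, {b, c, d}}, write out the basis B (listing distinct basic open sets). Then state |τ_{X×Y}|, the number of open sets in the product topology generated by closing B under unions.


Basis B = {∅ × ∅, {γ} × {b}, {δ} × {b}, {γ} × {b, c}, {γ, δ} × {b}, {δ} × {b, c}, {γ} × {b, c, d}, {δ} × {b, c, d}, {γ, δ} × {b, c}, {γ, δ} × {b, c, d}}; |τ_{X×Y}| = 16.

Enumerate products U × V with U ∈ τ_X, V ∈ τ_Y (deduplicated):
  ∅ × ∅ = {} (∅)
  {γ} × {b} = {(γ,b)}
  {δ} × {b} = {(δ,b)}
  {γ} × {b, c} = {(γ,b), (γ,c)}
  {γ, δ} × {b} = {(γ,b), (δ,b)}
  {δ} × {b, c} = {(δ,b), (δ,c)}
  {γ} × {b, c, d} = {(γ,b), (γ,c), (γ,d)}
  {δ} × {b, c, d} = {(δ,b), (δ,c), (δ,d)}
  {γ, δ} × {b, c} = {(γ,b), (γ,c), (δ,b), (δ,c)}
  {γ, δ} × {b, c, d} = {(γ,b), (γ,c), (γ,d), (δ,b), (δ,c), (δ,d)}
These 10 distinct sets form the basis B.
Close under arbitrary unions to get τ_{X×Y}; counting gives |τ_{X×Y}| = 16.


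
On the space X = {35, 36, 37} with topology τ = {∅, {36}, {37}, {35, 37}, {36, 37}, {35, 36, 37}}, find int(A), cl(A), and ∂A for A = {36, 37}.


int(A) = {36, 37}, cl(A) = {35, 36, 37}, ∂A = {35}.

Closed sets in (X, τ) are complements of opens:
  closed(X, τ) = {∅, {35}, {36}, {35, 36}, {35, 37}, {35, 36, 37}}.
int(A) = ⋃ {U ∈ τ : U ⊆ A}. Opens contained in A: ∅, {36}, {37}, {36, 37}.
Taking the union of these: int(A) = {36, 37}.
cl(A) = ⋂ {C closed : A ⊆ C}. Closed sets containing A: {35, 36, 37}.
Intersecting these: cl(A) = {35, 36, 37}.
∂A = cl(A) ∖ int(A) = {35, 36, 37} ∖ {36, 37} = {35}.


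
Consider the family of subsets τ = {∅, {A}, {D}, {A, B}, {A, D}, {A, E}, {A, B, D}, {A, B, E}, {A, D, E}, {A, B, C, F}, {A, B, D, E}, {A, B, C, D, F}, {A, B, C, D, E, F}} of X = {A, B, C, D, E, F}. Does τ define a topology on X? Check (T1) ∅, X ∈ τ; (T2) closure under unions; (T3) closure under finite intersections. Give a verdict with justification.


τ is NOT a topology on X.

Axiom (T1): ∅ ∈ τ? Yes; X ∈ τ? Yes.
Axiom (T2/T3): check pairwise unions and intersections of members of τ.
Counterexample for (T2): {A, E} ∪ {A, B, C, F} = {A, B, C, E, F} ∉ τ. Therefore τ is NOT a topology.


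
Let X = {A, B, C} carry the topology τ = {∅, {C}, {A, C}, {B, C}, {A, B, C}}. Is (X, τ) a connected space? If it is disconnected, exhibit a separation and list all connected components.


(X, τ) is connected.

Find clopen sets (U ∈ τ with X ∖ U ∈ τ):
  U = ∅, X ∖ U = {A, B, C} — both open, so U is clopen.
  U = {A, B, C}, X ∖ U = ∅ — both open, so U is clopen.
Only trivial clopens (∅ and X) exist, so (X, τ) is connected.
Compute connected components by grouping points that agree on all clopens:
  component: {A, B, C}


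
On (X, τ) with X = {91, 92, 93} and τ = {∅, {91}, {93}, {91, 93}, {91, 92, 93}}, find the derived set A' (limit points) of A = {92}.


A' = ∅

For each x ∈ X, list the open sets U ∈ τ with x ∈ U, then check whether U ∩ (A ∖ {x}) ≠ ∅ for every such U.
  x = 91: open {91} ∋ x has {91} ∩ (A ∖ {91}) = ∅, so x is NOT a limit point.
  x = 92: open {91, 92, 93} ∋ x has {91, 92, 93} ∩ (A ∖ {92}) = ∅, so x is NOT a limit point.
  x = 93: open {93} ∋ x has {93} ∩ (A ∖ {93}) = ∅, so x is NOT a limit point.
Collecting: A' = ∅.


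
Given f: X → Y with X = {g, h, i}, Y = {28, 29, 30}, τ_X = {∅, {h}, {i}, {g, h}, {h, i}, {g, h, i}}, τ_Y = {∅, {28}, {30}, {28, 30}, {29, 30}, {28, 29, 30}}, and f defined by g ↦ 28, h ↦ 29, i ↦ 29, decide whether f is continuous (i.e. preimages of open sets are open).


f is NOT continuous.

Compute f^{-1}(U) for each U ∈ τ_Y:
  U = ∅: f^{-1}(U) = ∅ ∈ τ_X ✓.
  U = {28}: f^{-1}(U) = {g} ∉ τ_X ✗.
  U = {30}: f^{-1}(U) = ∅ ∈ τ_X ✓.
  U = {28, 30}: f^{-1}(U) = {g} ∉ τ_X ✗.
  U = {29, 30}: f^{-1}(U) = {h, i} ∈ τ_X ✓.
  U = {28, 29, 30}: f^{-1}(U) = {g, h, i} ∈ τ_X ✓.
Found U = {28} with f^{-1}(U) = {g} not in τ_X. Therefore f is NOT continuous.


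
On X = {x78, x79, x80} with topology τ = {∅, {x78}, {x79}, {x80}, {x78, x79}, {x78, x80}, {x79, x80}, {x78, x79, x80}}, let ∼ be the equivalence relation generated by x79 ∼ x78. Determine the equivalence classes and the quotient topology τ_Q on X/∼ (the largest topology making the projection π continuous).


X/∼ = {[x78=x79], [x80]}; |τ_Q| = 4.

Equivalence classes: [x78=x79], [x80].
Quotient map π: X → X/∼ sends x78 ↦ [x78=x79], x79 ↦ [x78=x79], x80 ↦ [x80].
For each subset V ⊆ X/∼, compute π^{-1}(V) ⊆ X and check whether π^{-1}(V) ∈ τ. V is open in τ_Q iff π^{-1}(V) ∈ τ.
  V = {}: π^{-1}(V) = ∅ ∈ τ ✓.
  V = {[x78=x79]}: π^{-1}(V) = {x78, x79} ∈ τ ✓.
  V = {[x80]}: π^{-1}(V) = {x80} ∈ τ ✓.
  V = {[x78=x79], [x80]}: π^{-1}(V) = {x78, x79, x80} ∈ τ ✓.
Open sets in the quotient: τ_Q = {{}, {[x78=x79]}, {[x80]}, {[x78=x79], [x80]}} (4 elements).


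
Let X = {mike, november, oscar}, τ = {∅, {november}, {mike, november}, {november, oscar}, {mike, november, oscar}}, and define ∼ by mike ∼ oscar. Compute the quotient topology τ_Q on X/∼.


X/∼ = {[mike=oscar], [november]}; |τ_Q| = 3.

Equivalence classes: [mike=oscar], [november].
Quotient map π: X → X/∼ sends mike ↦ [mike=oscar], november ↦ [november], oscar ↦ [mike=oscar].
For each subset V ⊆ X/∼, compute π^{-1}(V) ⊆ X and check whether π^{-1}(V) ∈ τ. V is open in τ_Q iff π^{-1}(V) ∈ τ.
  V = {}: π^{-1}(V) = ∅ ∈ τ ✓.
  V = {[mike=oscar]}: π^{-1}(V) = {mike, oscar} ∉ τ ✗.
  V = {[november]}: π^{-1}(V) = {november} ∈ τ ✓.
  V = {[mike=oscar], [november]}: π^{-1}(V) = {mike, november, oscar} ∈ τ ✓.
Open sets in the quotient: τ_Q = {{}, {[november]}, {[mike=oscar], [november]}} (3 elements).


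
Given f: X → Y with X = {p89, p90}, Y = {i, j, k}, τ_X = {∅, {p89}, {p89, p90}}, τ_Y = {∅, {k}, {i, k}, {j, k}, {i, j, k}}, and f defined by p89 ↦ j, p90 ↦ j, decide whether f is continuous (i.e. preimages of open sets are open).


f IS continuous.

Compute f^{-1}(U) for each U ∈ τ_Y:
  U = ∅: f^{-1}(U) = ∅ ∈ τ_X ✓.
  U = {k}: f^{-1}(U) = ∅ ∈ τ_X ✓.
  U = {i, k}: f^{-1}(U) = ∅ ∈ τ_X ✓.
  U = {j, k}: f^{-1}(U) = {p89, p90} ∈ τ_X ✓.
  U = {i, j, k}: f^{-1}(U) = {p89, p90} ∈ τ_X ✓.
Every preimage lies in τ_X, so f IS continuous.


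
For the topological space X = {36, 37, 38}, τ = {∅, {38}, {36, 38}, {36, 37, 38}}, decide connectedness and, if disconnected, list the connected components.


(X, τ) is connected.

Find clopen sets (U ∈ τ with X ∖ U ∈ τ):
  U = ∅, X ∖ U = {36, 37, 38} — both open, so U is clopen.
  U = {36, 37, 38}, X ∖ U = ∅ — both open, so U is clopen.
Only trivial clopens (∅ and X) exist, so (X, τ) is connected.
Compute connected components by grouping points that agree on all clopens:
  component: {36, 37, 38}


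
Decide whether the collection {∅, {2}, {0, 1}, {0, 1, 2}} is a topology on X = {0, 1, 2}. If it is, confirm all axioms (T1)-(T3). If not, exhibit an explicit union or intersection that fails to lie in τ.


τ IS a topology on X.

Axiom (T1): ∅ ∈ τ? Yes; X ∈ τ? Yes.
Axiom (T2/T3): check pairwise unions and intersections of members of τ.
All pairwise intersections and unions checked — each lies in τ. Therefore τ satisfies (T1), (T2), (T3): it IS a topology on X.


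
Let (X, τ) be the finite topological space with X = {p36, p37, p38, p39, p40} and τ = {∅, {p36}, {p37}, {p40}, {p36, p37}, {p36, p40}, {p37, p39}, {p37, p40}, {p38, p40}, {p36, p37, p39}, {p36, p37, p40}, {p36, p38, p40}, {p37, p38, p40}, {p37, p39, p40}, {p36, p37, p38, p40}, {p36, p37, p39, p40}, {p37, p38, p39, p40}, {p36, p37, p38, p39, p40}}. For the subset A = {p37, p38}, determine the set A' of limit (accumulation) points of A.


A' = {p39}

For each x ∈ X, list the open sets U ∈ τ with x ∈ U, then check whether U ∩ (A ∖ {x}) ≠ ∅ for every such U.
  x = p36: open {p36} ∋ x has {p36} ∩ (A ∖ {p36}) = ∅, so x is NOT a limit point.
  x = p37: open {p37} ∋ x has {p37} ∩ (A ∖ {p37}) = ∅, so x is NOT a limit point.
  x = p38: open {p38, p40} ∋ x has {p38, p40} ∩ (A ∖ {p38}) = ∅, so x is NOT a limit point.
  x = p39: opens ∋ x are {p37, p39}, {p36, p37, p39}, {p37, p39, p40}, {p36, p37, p39, p40}, {p37, p38, p39, p40}, {p36, p37, p38, p39, p40}; each meets A ∖ {p39}, so x IS a limit point.
  x = p40: open {p40} ∋ x has {p40} ∩ (A ∖ {p40}) = ∅, so x is NOT a limit point.
Collecting: A' = {p39}.


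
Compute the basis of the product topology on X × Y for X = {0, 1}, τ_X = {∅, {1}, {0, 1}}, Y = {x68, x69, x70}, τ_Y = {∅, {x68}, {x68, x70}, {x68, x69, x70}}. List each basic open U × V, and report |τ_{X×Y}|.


Basis B = {∅ × ∅, {1} × {x68}, {0, 1} × {x68}, {1} × {x68, x70}, {1} × {x68, x69, x70}, {0, 1} × {x68, x70}, {0, 1} × {x68, x69, x70}}; |τ_{X×Y}| = 10.

Enumerate products U × V with U ∈ τ_X, V ∈ τ_Y (deduplicated):
  ∅ × ∅ = {} (∅)
  {1} × {x68} = {(1,x68)}
  {0, 1} × {x68} = {(0,x68), (1,x68)}
  {1} × {x68, x70} = {(1,x68), (1,x70)}
  {1} × {x68, x69, x70} = {(1,x68), (1,x69), (1,x70)}
  {0, 1} × {x68, x70} = {(0,x68), (0,x70), (1,x68), (1,x70)}
  {0, 1} × {x68, x69, x70} = {(0,x68), (0,x69), (0,x70), (1,x68), (1,x69), (1,x70)}
These 7 distinct sets form the basis B.
Close under arbitrary unions to get τ_{X×Y}; counting gives |τ_{X×Y}| = 10.


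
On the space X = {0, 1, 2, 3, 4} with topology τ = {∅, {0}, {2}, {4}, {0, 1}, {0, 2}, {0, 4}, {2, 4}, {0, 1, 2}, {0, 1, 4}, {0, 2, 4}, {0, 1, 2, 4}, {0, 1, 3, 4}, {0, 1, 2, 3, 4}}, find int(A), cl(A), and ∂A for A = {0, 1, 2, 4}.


int(A) = {0, 1, 2, 4}, cl(A) = {0, 1, 2, 3, 4}, ∂A = {3}.

Closed sets in (X, τ) are complements of opens:
  closed(X, τ) = {∅, {2}, {3}, {1, 3}, {2, 3}, {3, 4}, {0, 1, 3}, {1, 2, 3}, {1, 3, 4}, {2, 3, 4}, {0, 1, 2, 3}, {0, 1, 3, 4}, {1, 2, 3, 4}, {0, 1, 2, 3, 4}}.
int(A) = ⋃ {U ∈ τ : U ⊆ A}. Opens contained in A: ∅, {0}, {2}, {4}, {0, 1}, {0, 2}, {0, 4}, {2, 4}, {0, 1, 2}, {0, 1, 4}, {0, 2, 4}, {0, 1, 2, 4}.
Taking the union of these: int(A) = {0, 1, 2, 4}.
cl(A) = ⋂ {C closed : A ⊆ C}. Closed sets containing A: {0, 1, 2, 3, 4}.
Intersecting these: cl(A) = {0, 1, 2, 3, 4}.
∂A = cl(A) ∖ int(A) = {0, 1, 2, 3, 4} ∖ {0, 1, 2, 4} = {3}.


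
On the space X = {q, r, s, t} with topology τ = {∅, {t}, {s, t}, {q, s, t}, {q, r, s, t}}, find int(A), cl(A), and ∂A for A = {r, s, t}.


int(A) = {s, t}, cl(A) = {q, r, s, t}, ∂A = {q, r}.

Closed sets in (X, τ) are complements of opens:
  closed(X, τ) = {∅, {r}, {q, r}, {q, r, s}, {q, r, s, t}}.
int(A) = ⋃ {U ∈ τ : U ⊆ A}. Opens contained in A: ∅, {t}, {s, t}.
Taking the union of these: int(A) = {s, t}.
cl(A) = ⋂ {C closed : A ⊆ C}. Closed sets containing A: {q, r, s, t}.
Intersecting these: cl(A) = {q, r, s, t}.
∂A = cl(A) ∖ int(A) = {q, r, s, t} ∖ {s, t} = {q, r}.


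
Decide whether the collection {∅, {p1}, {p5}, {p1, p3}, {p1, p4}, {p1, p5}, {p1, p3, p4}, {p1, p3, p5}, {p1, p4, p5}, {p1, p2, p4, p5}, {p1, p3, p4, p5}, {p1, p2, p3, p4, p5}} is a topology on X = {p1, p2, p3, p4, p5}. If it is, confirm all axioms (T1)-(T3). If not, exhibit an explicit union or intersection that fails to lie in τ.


τ IS a topology on X.

Axiom (T1): ∅ ∈ τ? Yes; X ∈ τ? Yes.
Axiom (T2/T3): check pairwise unions and intersections of members of τ.
All pairwise intersections and unions checked — each lies in τ. Therefore τ satisfies (T1), (T2), (T3): it IS a topology on X.


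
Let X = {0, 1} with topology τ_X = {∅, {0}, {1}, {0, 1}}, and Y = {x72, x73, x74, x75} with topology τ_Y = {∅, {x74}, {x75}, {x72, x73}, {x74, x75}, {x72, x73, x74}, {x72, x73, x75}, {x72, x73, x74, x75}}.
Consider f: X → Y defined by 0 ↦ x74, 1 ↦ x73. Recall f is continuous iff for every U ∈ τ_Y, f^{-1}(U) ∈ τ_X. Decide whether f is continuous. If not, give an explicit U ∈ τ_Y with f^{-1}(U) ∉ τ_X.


f IS continuous.

Compute f^{-1}(U) for each U ∈ τ_Y:
  U = ∅: f^{-1}(U) = ∅ ∈ τ_X ✓.
  U = {x74}: f^{-1}(U) = {0} ∈ τ_X ✓.
  U = {x75}: f^{-1}(U) = ∅ ∈ τ_X ✓.
  U = {x72, x73}: f^{-1}(U) = {1} ∈ τ_X ✓.
  U = {x74, x75}: f^{-1}(U) = {0} ∈ τ_X ✓.
  U = {x72, x73, x74}: f^{-1}(U) = {0, 1} ∈ τ_X ✓.
  U = {x72, x73, x75}: f^{-1}(U) = {1} ∈ τ_X ✓.
  U = {x72, x73, x74, x75}: f^{-1}(U) = {0, 1} ∈ τ_X ✓.
Every preimage lies in τ_X, so f IS continuous.


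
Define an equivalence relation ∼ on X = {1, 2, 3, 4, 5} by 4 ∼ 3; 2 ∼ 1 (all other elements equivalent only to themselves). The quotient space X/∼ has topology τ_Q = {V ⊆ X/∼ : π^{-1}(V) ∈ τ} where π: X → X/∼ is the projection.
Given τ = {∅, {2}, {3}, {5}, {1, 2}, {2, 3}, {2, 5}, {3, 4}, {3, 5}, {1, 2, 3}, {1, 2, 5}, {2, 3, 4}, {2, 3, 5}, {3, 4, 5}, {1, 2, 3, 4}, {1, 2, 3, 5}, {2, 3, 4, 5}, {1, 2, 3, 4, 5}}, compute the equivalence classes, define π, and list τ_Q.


X/∼ = {[1=2], [3=4], [5]}; |τ_Q| = 8.

Equivalence classes: [1=2], [3=4], [5].
Quotient map π: X → X/∼ sends 1 ↦ [1=2], 2 ↦ [1=2], 3 ↦ [3=4], 4 ↦ [3=4], 5 ↦ [5].
For each subset V ⊆ X/∼, compute π^{-1}(V) ⊆ X and check whether π^{-1}(V) ∈ τ. V is open in τ_Q iff π^{-1}(V) ∈ τ.
  V = {}: π^{-1}(V) = ∅ ∈ τ ✓.
  V = {[1=2]}: π^{-1}(V) = {1, 2} ∈ τ ✓.
  V = {[3=4]}: π^{-1}(V) = {3, 4} ∈ τ ✓.
  V = {[1=2], [3=4]}: π^{-1}(V) = {1, 2, 3, 4} ∈ τ ✓.
  V = {[5]}: π^{-1}(V) = {5} ∈ τ ✓.
  V = {[1=2], [5]}: π^{-1}(V) = {1, 2, 5} ∈ τ ✓.
  V = {[3=4], [5]}: π^{-1}(V) = {3, 4, 5} ∈ τ ✓.
  V = {[1=2], [3=4], [5]}: π^{-1}(V) = {1, 2, 3, 4, 5} ∈ τ ✓.
Open sets in the quotient: τ_Q = {{}, {[1=2]}, {[3=4]}, {[1=2], [3=4]}, {[5]}, {[1=2], [5]}, {[3=4], [5]}, {[1=2], [3=4], [5]}} (8 elements).


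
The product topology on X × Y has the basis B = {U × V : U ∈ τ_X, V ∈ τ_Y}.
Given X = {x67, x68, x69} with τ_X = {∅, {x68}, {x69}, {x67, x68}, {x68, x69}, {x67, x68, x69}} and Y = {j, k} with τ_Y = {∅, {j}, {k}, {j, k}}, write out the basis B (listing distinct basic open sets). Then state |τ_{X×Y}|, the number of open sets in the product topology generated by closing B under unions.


Basis B = {∅ × ∅, {x68} × {j}, {x68} × {k}, {x69} × {j}, {x69} × {k}, {x67, x68} × {j}, {x67, x68} × {k}, {x68} × {j, k}, {x68, x69} × {j}, {x68, x69} × {k}, {x69} × {j, k}, {x67, x68, x69} × {j}, {x67, x68, x69} × {k}, {x67, x68} × {j, k}, {x68, x69} × {j, k}, {x67, x68, x69} × {j, k}}; |τ_{X×Y}| = 36.

Enumerate products U × V with U ∈ τ_X, V ∈ τ_Y (deduplicated):
  ∅ × ∅ = {} (∅)
  {x68} × {j} = {(x68,j)}
  {x68} × {k} = {(x68,k)}
  {x69} × {j} = {(x69,j)}
  {x69} × {k} = {(x69,k)}
  {x67, x68} × {j} = {(x67,j), (x68,j)}
  {x67, x68} × {k} = {(x67,k), (x68,k)}
  {x68} × {j, k} = {(x68,j), (x68,k)}
  {x68, x69} × {j} = {(x68,j), (x69,j)}
  {x68, x69} × {k} = {(x68,k), (x69,k)}
  {x69} × {j, k} = {(x69,j), (x69,k)}
  {x67, x68, x69} × {j} = {(x67,j), (x68,j), (x69,j)}
  {x67, x68, x69} × {k} = {(x67,k), (x68,k), (x69,k)}
  {x67, x68} × {j, k} = {(x67,j), (x67,k), (x68,j), (x68,k)}
  {x68, x69} × {j, k} = {(x68,j), (x68,k), (x69,j), (x69,k)}
  {x67, x68, x69} × {j, k} = {(x67,j), (x67,k), (x68,j), (x68,k), (x69,j), (x69,k)}
These 16 distinct sets form the basis B.
Close under arbitrary unions to get τ_{X×Y}; counting gives |τ_{X×Y}| = 36.


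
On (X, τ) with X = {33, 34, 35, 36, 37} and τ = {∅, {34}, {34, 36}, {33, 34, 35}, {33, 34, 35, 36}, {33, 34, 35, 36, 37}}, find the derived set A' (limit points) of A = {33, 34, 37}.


A' = {33, 35, 36, 37}

For each x ∈ X, list the open sets U ∈ τ with x ∈ U, then check whether U ∩ (A ∖ {x}) ≠ ∅ for every such U.
  x = 33: opens ∋ x are {33, 34, 35}, {33, 34, 35, 36}, {33, 34, 35, 36, 37}; each meets A ∖ {33}, so x IS a limit point.
  x = 34: open {34} ∋ x has {34} ∩ (A ∖ {34}) = ∅, so x is NOT a limit point.
  x = 35: opens ∋ x are {33, 34, 35}, {33, 34, 35, 36}, {33, 34, 35, 36, 37}; each meets A ∖ {35}, so x IS a limit point.
  x = 36: opens ∋ x are {34, 36}, {33, 34, 35, 36}, {33, 34, 35, 36, 37}; each meets A ∖ {36}, so x IS a limit point.
  x = 37: opens ∋ x are {33, 34, 35, 36, 37}; each meets A ∖ {37}, so x IS a limit point.
Collecting: A' = {33, 35, 36, 37}.


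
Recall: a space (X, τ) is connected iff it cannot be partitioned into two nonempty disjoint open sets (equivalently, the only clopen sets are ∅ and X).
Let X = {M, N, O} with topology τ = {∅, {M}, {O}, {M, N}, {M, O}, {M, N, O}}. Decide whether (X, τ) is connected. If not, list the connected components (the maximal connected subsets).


(X, τ) is disconnected; components = [{O}, {M, N}].

Find clopen sets (U ∈ τ with X ∖ U ∈ τ):
  U = ∅, X ∖ U = {M, N, O} — both open, so U is clopen.
  U = {O}, X ∖ U = {M, N} — both open, so U is clopen.
  U = {M, N}, X ∖ U = {O} — both open, so U is clopen.
  U = {M, N, O}, X ∖ U = ∅ — both open, so U is clopen.
Nontrivial clopen(s) exist: e.g. {M, N}. So (X, τ) is disconnected.
Compute connected components by grouping points that agree on all clopens:
  component: {O}
  component: {M, N}


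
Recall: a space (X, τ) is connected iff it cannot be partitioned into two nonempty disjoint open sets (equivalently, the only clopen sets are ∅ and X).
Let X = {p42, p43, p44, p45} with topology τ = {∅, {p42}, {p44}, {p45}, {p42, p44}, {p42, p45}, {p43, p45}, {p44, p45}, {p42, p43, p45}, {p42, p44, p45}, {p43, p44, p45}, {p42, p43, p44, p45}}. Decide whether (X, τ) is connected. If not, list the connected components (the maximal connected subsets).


(X, τ) is disconnected; components = [{p42}, {p44}, {p43, p45}].

Find clopen sets (U ∈ τ with X ∖ U ∈ τ):
  U = ∅, X ∖ U = {p42, p43, p44, p45} — both open, so U is clopen.
  U = {p42}, X ∖ U = {p43, p44, p45} — both open, so U is clopen.
  U = {p44}, X ∖ U = {p42, p43, p45} — both open, so U is clopen.
  U = {p42, p44}, X ∖ U = {p43, p45} — both open, so U is clopen.
  U = {p43, p45}, X ∖ U = {p42, p44} — both open, so U is clopen.
  U = {p42, p43, p45}, X ∖ U = {p44} — both open, so U is clopen.
  U = {p43, p44, p45}, X ∖ U = {p42} — both open, so U is clopen.
  U = {p42, p43, p44, p45}, X ∖ U = ∅ — both open, so U is clopen.
Nontrivial clopen(s) exist: e.g. {p42, p44}. So (X, τ) is disconnected.
Compute connected components by grouping points that agree on all clopens:
  component: {p42}
  component: {p44}
  component: {p43, p45}


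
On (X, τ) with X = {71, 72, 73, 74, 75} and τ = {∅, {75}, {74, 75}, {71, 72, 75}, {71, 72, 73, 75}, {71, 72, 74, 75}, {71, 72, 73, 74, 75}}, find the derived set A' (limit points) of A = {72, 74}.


A' = {71, 73}

For each x ∈ X, list the open sets U ∈ τ with x ∈ U, then check whether U ∩ (A ∖ {x}) ≠ ∅ for every such U.
  x = 71: opens ∋ x are {71, 72, 75}, {71, 72, 73, 75}, {71, 72, 74, 75}, {71, 72, 73, 74, 75}; each meets A ∖ {71}, so x IS a limit point.
  x = 72: open {71, 72, 75} ∋ x has {71, 72, 75} ∩ (A ∖ {72}) = ∅, so x is NOT a limit point.
  x = 73: opens ∋ x are {71, 72, 73, 75}, {71, 72, 73, 74, 75}; each meets A ∖ {73}, so x IS a limit point.
  x = 74: open {74, 75} ∋ x has {74, 75} ∩ (A ∖ {74}) = ∅, so x is NOT a limit point.
  x = 75: open {75} ∋ x has {75} ∩ (A ∖ {75}) = ∅, so x is NOT a limit point.
Collecting: A' = {71, 73}.


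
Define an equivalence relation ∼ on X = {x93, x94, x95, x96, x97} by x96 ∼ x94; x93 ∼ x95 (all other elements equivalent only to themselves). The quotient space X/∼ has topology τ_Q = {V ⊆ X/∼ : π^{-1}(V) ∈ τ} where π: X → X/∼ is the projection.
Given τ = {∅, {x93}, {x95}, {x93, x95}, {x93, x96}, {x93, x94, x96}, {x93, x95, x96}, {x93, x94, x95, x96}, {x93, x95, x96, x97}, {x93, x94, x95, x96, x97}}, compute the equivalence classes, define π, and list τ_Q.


X/∼ = {[x93=x95], [x94=x96], [x97]}; |τ_Q| = 4.

Equivalence classes: [x93=x95], [x94=x96], [x97].
Quotient map π: X → X/∼ sends x93 ↦ [x93=x95], x94 ↦ [x94=x96], x95 ↦ [x93=x95], x96 ↦ [x94=x96], x97 ↦ [x97].
For each subset V ⊆ X/∼, compute π^{-1}(V) ⊆ X and check whether π^{-1}(V) ∈ τ. V is open in τ_Q iff π^{-1}(V) ∈ τ.
  V = {}: π^{-1}(V) = ∅ ∈ τ ✓.
  V = {[x93=x95]}: π^{-1}(V) = {x93, x95} ∈ τ ✓.
  V = {[x94=x96]}: π^{-1}(V) = {x94, x96} ∉ τ ✗.
  V = {[x93=x95], [x94=x96]}: π^{-1}(V) = {x93, x94, x95, x96} ∈ τ ✓.
  V = {[x97]}: π^{-1}(V) = {x97} ∉ τ ✗.
  V = {[x93=x95], [x97]}: π^{-1}(V) = {x93, x95, x97} ∉ τ ✗.
  V = {[x94=x96], [x97]}: π^{-1}(V) = {x94, x96, x97} ∉ τ ✗.
  V = {[x93=x95], [x94=x96], [x97]}: π^{-1}(V) = {x93, x94, x95, x96, x97} ∈ τ ✓.
Open sets in the quotient: τ_Q = {{}, {[x93=x95]}, {[x93=x95], [x94=x96]}, {[x93=x95], [x94=x96], [x97]}} (4 elements).


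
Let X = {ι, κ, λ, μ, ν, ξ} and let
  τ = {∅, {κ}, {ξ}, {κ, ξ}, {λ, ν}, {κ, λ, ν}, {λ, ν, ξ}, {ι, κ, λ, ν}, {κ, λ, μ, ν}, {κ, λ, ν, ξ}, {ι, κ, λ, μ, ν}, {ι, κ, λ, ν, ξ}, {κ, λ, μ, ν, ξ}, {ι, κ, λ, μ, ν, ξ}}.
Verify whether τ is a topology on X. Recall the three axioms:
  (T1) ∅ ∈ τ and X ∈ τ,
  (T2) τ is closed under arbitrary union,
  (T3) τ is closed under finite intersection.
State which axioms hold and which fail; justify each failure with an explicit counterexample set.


τ IS a topology on X.

Axiom (T1): ∅ ∈ τ? Yes; X ∈ τ? Yes.
Axiom (T2/T3): check pairwise unions and intersections of members of τ.
All pairwise intersections and unions checked — each lies in τ. Therefore τ satisfies (T1), (T2), (T3): it IS a topology on X.


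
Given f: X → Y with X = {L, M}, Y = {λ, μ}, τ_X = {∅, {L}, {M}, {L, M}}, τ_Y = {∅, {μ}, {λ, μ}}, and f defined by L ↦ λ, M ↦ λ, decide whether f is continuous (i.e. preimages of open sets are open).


f IS continuous.

Compute f^{-1}(U) for each U ∈ τ_Y:
  U = ∅: f^{-1}(U) = ∅ ∈ τ_X ✓.
  U = {μ}: f^{-1}(U) = ∅ ∈ τ_X ✓.
  U = {λ, μ}: f^{-1}(U) = {L, M} ∈ τ_X ✓.
Every preimage lies in τ_X, so f IS continuous.


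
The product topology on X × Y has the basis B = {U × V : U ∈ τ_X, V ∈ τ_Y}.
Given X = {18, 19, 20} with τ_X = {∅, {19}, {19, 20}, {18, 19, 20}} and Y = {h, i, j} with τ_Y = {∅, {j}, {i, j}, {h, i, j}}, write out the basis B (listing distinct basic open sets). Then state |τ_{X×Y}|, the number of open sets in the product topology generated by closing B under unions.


Basis B = {∅ × ∅, {19} × {j}, {19} × {i, j}, {19, 20} × {j}, {18, 19, 20} × {j}, {19} × {h, i, j}, {19, 20} × {i, j}, {18, 19, 20} × {i, j}, {19, 20} × {h, i, j}, {18, 19, 20} × {h, i, j}}; |τ_{X×Y}| = 20.

Enumerate products U × V with U ∈ τ_X, V ∈ τ_Y (deduplicated):
  ∅ × ∅ = {} (∅)
  {19} × {j} = {(19,j)}
  {19} × {i, j} = {(19,i), (19,j)}
  {19, 20} × {j} = {(19,j), (20,j)}
  {18, 19, 20} × {j} = {(18,j), (19,j), (20,j)}
  {19} × {h, i, j} = {(19,h), (19,i), (19,j)}
  {19, 20} × {i, j} = {(19,i), (19,j), (20,i), (20,j)}
  {18, 19, 20} × {i, j} = {(18,i), (18,j), (19,i), (19,j), (20,i), (20,j)}
  {19, 20} × {h, i, j} = {(19,h), (19,i), (19,j), (20,h), (20,i), (20,j)}
  {18, 19, 20} × {h, i, j} = {(18,h), (18,i), (18,j), (19,h), (19,i), (19,j), (20,h), (20,i), (20,j)}
These 10 distinct sets form the basis B.
Close under arbitrary unions to get τ_{X×Y}; counting gives |τ_{X×Y}| = 20.


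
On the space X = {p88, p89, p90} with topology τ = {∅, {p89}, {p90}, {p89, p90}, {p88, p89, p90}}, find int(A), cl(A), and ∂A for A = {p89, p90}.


int(A) = {p89, p90}, cl(A) = {p88, p89, p90}, ∂A = {p88}.

Closed sets in (X, τ) are complements of opens:
  closed(X, τ) = {∅, {p88}, {p88, p89}, {p88, p90}, {p88, p89, p90}}.
int(A) = ⋃ {U ∈ τ : U ⊆ A}. Opens contained in A: ∅, {p89}, {p90}, {p89, p90}.
Taking the union of these: int(A) = {p89, p90}.
cl(A) = ⋂ {C closed : A ⊆ C}. Closed sets containing A: {p88, p89, p90}.
Intersecting these: cl(A) = {p88, p89, p90}.
∂A = cl(A) ∖ int(A) = {p88, p89, p90} ∖ {p89, p90} = {p88}.


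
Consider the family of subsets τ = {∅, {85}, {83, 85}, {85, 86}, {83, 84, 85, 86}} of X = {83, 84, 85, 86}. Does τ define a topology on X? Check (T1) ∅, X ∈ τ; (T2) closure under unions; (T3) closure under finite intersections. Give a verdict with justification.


τ is NOT a topology on X.

Axiom (T1): ∅ ∈ τ? Yes; X ∈ τ? Yes.
Axiom (T2/T3): check pairwise unions and intersections of members of τ.
Counterexample for (T2): {83, 85} ∪ {85, 86} = {83, 85, 86} ∉ τ. Therefore τ is NOT a topology.


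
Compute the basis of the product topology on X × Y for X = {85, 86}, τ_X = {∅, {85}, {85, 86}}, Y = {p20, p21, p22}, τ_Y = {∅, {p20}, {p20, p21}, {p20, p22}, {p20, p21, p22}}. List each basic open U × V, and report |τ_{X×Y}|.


Basis B = {∅ × ∅, {85} × {p20}, {85} × {p20, p21}, {85} × {p20, p22}, {85, 86} × {p20}, {85} × {p20, p21, p22}, {85, 86} × {p20, p21}, {85, 86} × {p20, p22}, {85, 86} × {p20, p21, p22}}; |τ_{X×Y}| = 14.

Enumerate products U × V with U ∈ τ_X, V ∈ τ_Y (deduplicated):
  ∅ × ∅ = {} (∅)
  {85} × {p20} = {(85,p20)}
  {85} × {p20, p21} = {(85,p20), (85,p21)}
  {85} × {p20, p22} = {(85,p20), (85,p22)}
  {85, 86} × {p20} = {(85,p20), (86,p20)}
  {85} × {p20, p21, p22} = {(85,p20), (85,p21), (85,p22)}
  {85, 86} × {p20, p21} = {(85,p20), (85,p21), (86,p20), (86,p21)}
  {85, 86} × {p20, p22} = {(85,p20), (85,p22), (86,p20), (86,p22)}
  {85, 86} × {p20, p21, p22} = {(85,p20), (85,p21), (85,p22), (86,p20), (86,p21), (86,p22)}
These 9 distinct sets form the basis B.
Close under arbitrary unions to get τ_{X×Y}; counting gives |τ_{X×Y}| = 14.


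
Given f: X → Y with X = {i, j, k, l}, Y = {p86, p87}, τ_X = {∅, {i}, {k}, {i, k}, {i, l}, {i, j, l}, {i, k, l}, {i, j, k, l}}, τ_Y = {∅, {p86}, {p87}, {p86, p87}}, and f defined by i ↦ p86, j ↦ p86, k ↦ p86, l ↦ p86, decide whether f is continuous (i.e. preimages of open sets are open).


f IS continuous.

Compute f^{-1}(U) for each U ∈ τ_Y:
  U = ∅: f^{-1}(U) = ∅ ∈ τ_X ✓.
  U = {p86}: f^{-1}(U) = {i, j, k, l} ∈ τ_X ✓.
  U = {p87}: f^{-1}(U) = ∅ ∈ τ_X ✓.
  U = {p86, p87}: f^{-1}(U) = {i, j, k, l} ∈ τ_X ✓.
Every preimage lies in τ_X, so f IS continuous.


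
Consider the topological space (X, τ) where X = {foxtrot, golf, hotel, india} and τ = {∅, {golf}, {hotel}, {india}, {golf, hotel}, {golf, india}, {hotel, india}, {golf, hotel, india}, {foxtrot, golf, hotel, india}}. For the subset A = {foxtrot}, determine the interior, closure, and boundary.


int(A) = ∅, cl(A) = {foxtrot}, ∂A = {foxtrot}.

Closed sets in (X, τ) are complements of opens:
  closed(X, τ) = {∅, {foxtrot}, {foxtrot, golf}, {foxtrot, hotel}, {foxtrot, india}, {foxtrot, golf, hotel}, {foxtrot, golf, india}, {foxtrot, hotel, india}, {foxtrot, golf, hotel, india}}.
int(A) = ⋃ {U ∈ τ : U ⊆ A}. Opens contained in A: ∅.
Taking the union of these: int(A) = ∅.
cl(A) = ⋂ {C closed : A ⊆ C}. Closed sets containing A: {foxtrot}, {foxtrot, golf}, {foxtrot, hotel}, {foxtrot, india}, {foxtrot, golf, hotel}, {foxtrot, golf, india}, {foxtrot, hotel, india}, {foxtrot, golf, hotel, india}.
Intersecting these: cl(A) = {foxtrot}.
∂A = cl(A) ∖ int(A) = {foxtrot} ∖ ∅ = {foxtrot}.


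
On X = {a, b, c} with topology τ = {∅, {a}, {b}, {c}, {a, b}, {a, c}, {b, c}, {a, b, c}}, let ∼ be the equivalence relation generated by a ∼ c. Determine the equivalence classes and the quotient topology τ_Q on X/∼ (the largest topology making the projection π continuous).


X/∼ = {[a=c], [b]}; |τ_Q| = 4.

Equivalence classes: [a=c], [b].
Quotient map π: X → X/∼ sends a ↦ [a=c], b ↦ [b], c ↦ [a=c].
For each subset V ⊆ X/∼, compute π^{-1}(V) ⊆ X and check whether π^{-1}(V) ∈ τ. V is open in τ_Q iff π^{-1}(V) ∈ τ.
  V = {}: π^{-1}(V) = ∅ ∈ τ ✓.
  V = {[a=c]}: π^{-1}(V) = {a, c} ∈ τ ✓.
  V = {[b]}: π^{-1}(V) = {b} ∈ τ ✓.
  V = {[a=c], [b]}: π^{-1}(V) = {a, b, c} ∈ τ ✓.
Open sets in the quotient: τ_Q = {{}, {[a=c]}, {[b]}, {[a=c], [b]}} (4 elements).


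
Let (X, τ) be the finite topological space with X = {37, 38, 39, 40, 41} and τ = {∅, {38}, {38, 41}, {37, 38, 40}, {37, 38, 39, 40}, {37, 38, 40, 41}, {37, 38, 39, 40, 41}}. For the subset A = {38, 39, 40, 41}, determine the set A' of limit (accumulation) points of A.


A' = {37, 39, 40, 41}

For each x ∈ X, list the open sets U ∈ τ with x ∈ U, then check whether U ∩ (A ∖ {x}) ≠ ∅ for every such U.
  x = 37: opens ∋ x are {37, 38, 40}, {37, 38, 39, 40}, {37, 38, 40, 41}, {37, 38, 39, 40, 41}; each meets A ∖ {37}, so x IS a limit point.
  x = 38: open {38} ∋ x has {38} ∩ (A ∖ {38}) = ∅, so x is NOT a limit point.
  x = 39: opens ∋ x are {37, 38, 39, 40}, {37, 38, 39, 40, 41}; each meets A ∖ {39}, so x IS a limit point.
  x = 40: opens ∋ x are {37, 38, 40}, {37, 38, 39, 40}, {37, 38, 40, 41}, {37, 38, 39, 40, 41}; each meets A ∖ {40}, so x IS a limit point.
  x = 41: opens ∋ x are {38, 41}, {37, 38, 40, 41}, {37, 38, 39, 40, 41}; each meets A ∖ {41}, so x IS a limit point.
Collecting: A' = {37, 39, 40, 41}.
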